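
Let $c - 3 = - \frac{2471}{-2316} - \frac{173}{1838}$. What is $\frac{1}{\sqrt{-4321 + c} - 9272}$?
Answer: $- \frac{19734561888}{182988046203493} - \frac{2 i \sqrt{4889145099297657}}{182988046203493} \approx -0.00010785 - 7.6423 \cdot 10^{-7} i$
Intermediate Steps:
$c = \frac{8455727}{2128404}$ ($c = 3 - \left(- \frac{2471}{2316} + \frac{173}{1838}\right) = 3 - - \frac{2070515}{2128404} = 3 + \left(\frac{2471}{2316} - \frac{173}{1838}\right) = 3 + \frac{2070515}{2128404} = \frac{8455727}{2128404} \approx 3.9728$)
$\frac{1}{\sqrt{-4321 + c} - 9272} = \frac{1}{\sqrt{-4321 + \frac{8455727}{2128404}} - 9272} = \frac{1}{\sqrt{- \frac{9188377957}{2128404}} - 9272} = \frac{1}{\frac{i \sqrt{4889145099297657}}{1064202} - 9272} = \frac{1}{-9272 + \frac{i \sqrt{4889145099297657}}{1064202}}$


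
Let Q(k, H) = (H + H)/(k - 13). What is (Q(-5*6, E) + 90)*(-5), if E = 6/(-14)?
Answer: -135480/301 ≈ -450.10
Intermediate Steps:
E = -3/7 (E = 6*(-1/14) = -3/7 ≈ -0.42857)
Q(k, H) = 2*H/(-13 + k) (Q(k, H) = (2*H)/(-13 + k) = 2*H/(-13 + k))
(Q(-5*6, E) + 90)*(-5) = (2*(-3/7)/(-13 - 5*6) + 90)*(-5) = (2*(-3/7)/(-13 - 30) + 90)*(-5) = (2*(-3/7)/(-43) + 90)*(-5) = (2*(-3/7)*(-1/43) + 90)*(-5) = (6/301 + 90)*(-5) = (27096/301)*(-5) = -135480/301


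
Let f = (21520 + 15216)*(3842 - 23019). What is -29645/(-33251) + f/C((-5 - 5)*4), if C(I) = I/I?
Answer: -23424873000627/33251 ≈ -7.0449e+8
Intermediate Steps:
f = -704486272 (f = 36736*(-19177) = -704486272)
C(I) = 1
-29645/(-33251) + f/C((-5 - 5)*4) = -29645/(-33251) - 704486272/1 = -29645*(-1/33251) - 704486272*1 = 29645/33251 - 704486272 = -23424873000627/33251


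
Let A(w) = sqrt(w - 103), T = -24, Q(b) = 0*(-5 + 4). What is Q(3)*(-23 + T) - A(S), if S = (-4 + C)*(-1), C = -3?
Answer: -4*I*sqrt(6) ≈ -9.798*I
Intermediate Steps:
Q(b) = 0 (Q(b) = 0*(-1) = 0)
S = 7 (S = (-4 - 3)*(-1) = -7*(-1) = 7)
A(w) = sqrt(-103 + w)
Q(3)*(-23 + T) - A(S) = 0*(-23 - 24) - sqrt(-103 + 7) = 0*(-47) - sqrt(-96) = 0 - 4*I*sqrt(6) = -4*I*sqrt(6)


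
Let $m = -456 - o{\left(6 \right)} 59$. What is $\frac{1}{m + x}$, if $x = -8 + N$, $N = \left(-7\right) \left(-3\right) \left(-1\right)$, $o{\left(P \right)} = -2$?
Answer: $- \frac{1}{367} \approx -0.0027248$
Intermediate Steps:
$N = -21$ ($N = 21 \left(-1\right) = -21$)
$x = -29$ ($x = -8 - 21 = -29$)
$m = -338$ ($m = -456 - \left(-2\right) 59 = -456 - -118 = -456 + 118 = -338$)
$\frac{1}{m + x} = \frac{1}{-338 - 29} = \frac{1}{-367} = - \frac{1}{367}$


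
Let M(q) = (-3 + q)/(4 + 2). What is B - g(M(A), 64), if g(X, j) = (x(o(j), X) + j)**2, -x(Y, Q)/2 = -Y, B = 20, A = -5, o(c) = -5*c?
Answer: -331756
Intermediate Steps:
x(Y, Q) = 2*Y (x(Y, Q) = -(-2)*Y = 2*Y)
M(q) = -1/2 + q/6 (M(q) = (-3 + q)/6 = (-3 + q)*(1/6) = -1/2 + q/6)
g(X, j) = 81*j**2 (g(X, j) = (2*(-5*j) + j)**2 = (-10*j + j)**2 = (-9*j)**2 = 81*j**2)
B - g(M(A), 64) = 20 - 81*64**2 = 20 - 81*4096 = 20 - 1*331776 = 20 - 331776 = -331756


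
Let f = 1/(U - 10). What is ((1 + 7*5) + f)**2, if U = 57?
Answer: 2866249/2209 ≈ 1297.5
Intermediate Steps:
f = 1/47 (f = 1/(57 - 10) = 1/47 ≈ 0.021277)
((1 + 7*5) + f)**2 = ((1 + 7*5) + 1/47)**2 = ((1 + 35) + 1/47)**2 = (36 + 1/47)**2 = (1693/47)**2 = 2866249/2209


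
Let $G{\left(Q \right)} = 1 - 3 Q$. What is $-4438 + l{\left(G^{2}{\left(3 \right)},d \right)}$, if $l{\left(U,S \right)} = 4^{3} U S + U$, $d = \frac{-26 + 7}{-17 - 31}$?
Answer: $- \frac{8258}{3} \approx -2752.7$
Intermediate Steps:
$d = \frac{19}{48}$ ($d = - \frac{19}{-48} = \left(-19\right) \left(- \frac{1}{48}\right) = \frac{19}{48} \approx 0.39583$)
$l{\left(U,S \right)} = U + 64 S U$ ($l{\left(U,S \right)} = 64 U S + U = 64 S U + U = U + 64 S U$)
$-4438 + l{\left(G^{2}{\left(3 \right)},d \right)} = -4438 + \left(1 - 9\right)^{2} \left(1 + 64 \cdot \frac{19}{48}\right) = -4438 + \left(1 - 9\right)^{2} \left(1 + \frac{76}{3}\right) = -4438 + \left(-8\right)^{2} \cdot \frac{79}{3} = -4438 + 64 \cdot \frac{79}{3} = -4438 + \frac{5056}{3} = - \frac{8258}{3}$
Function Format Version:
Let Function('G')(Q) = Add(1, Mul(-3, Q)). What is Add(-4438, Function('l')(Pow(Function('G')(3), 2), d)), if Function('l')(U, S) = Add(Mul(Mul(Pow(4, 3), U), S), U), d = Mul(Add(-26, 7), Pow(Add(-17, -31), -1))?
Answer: Rational(-8258, 3) ≈ -2752.7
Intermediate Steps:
d = Rational(19, 48) (d = Mul(-19, Pow(-48, -1)) = Mul(-19, Rational(-1, 48)) = Rational(19, 48) ≈ 0.39583)
Function('l')(U, S) = Add(U, Mul(64, S, U)) (Function('l')(U, S) = Add(Mul(Mul(64, U), S), U) = Add(Mul(64, S, U), U) = Add(U, Mul(64, S, U)))
Add(-4438, Function('l')(Pow(Function('G')(3), 2), d)) = Add(-4438, Mul(Pow(Add(1, Mul(-3, 3)), 2), Add(1, Mul(64, Rational(19, 48))))) = Add(-4438, Mul(Pow(Add(1, -9), 2), Add(1, Rational(76, 3)))) = Add(-4438, Mul(Pow(-8, 2), Rational(79, 3))) = Add(-4438, Mul(64, Rational(79, 3))) = Add(-4438, Rational(5056, 3)) = Rational(-8258, 3)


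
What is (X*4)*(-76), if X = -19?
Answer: 5776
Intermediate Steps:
(X*4)*(-76) = -19*4*(-76) = -76*(-76) = 5776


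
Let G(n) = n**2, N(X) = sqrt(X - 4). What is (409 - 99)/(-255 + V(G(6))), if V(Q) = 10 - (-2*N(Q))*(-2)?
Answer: -75950/59513 + 4960*sqrt(2)/59513 ≈ -1.1583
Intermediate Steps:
N(X) = sqrt(-4 + X)
V(Q) = 10 - 4*sqrt(-4 + Q) (V(Q) = 10 - (-2*sqrt(-4 + Q))*(-2) = 10 - 4*sqrt(-4 + Q))
(409 - 99)/(-255 + V(G(6))) = (409 - 99)/(-255 + (10 - 4*sqrt(-4 + 6**2))) = 310/(-255 + (10 - 4*sqrt(-4 + 36))) = 310/(-255 + (10 - 16*sqrt(2))) = 310/(-245 - 16*sqrt(2))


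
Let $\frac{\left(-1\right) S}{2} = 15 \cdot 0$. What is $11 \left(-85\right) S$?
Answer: $0$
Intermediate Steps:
$S = 0$ ($S = - 2 \cdot 15 \cdot 0 = \left(-2\right) 0 = 0$)
$11 \left(-85\right) S = 11 \left(-85\right) 0 = \left(-935\right) 0 = 0$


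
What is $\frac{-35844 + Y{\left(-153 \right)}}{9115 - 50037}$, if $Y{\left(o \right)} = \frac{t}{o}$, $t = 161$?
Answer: $\frac{5484293}{6261066} \approx 0.87594$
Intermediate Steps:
$Y{\left(o \right)} = \frac{161}{o}$
$\frac{-35844 + Y{\left(-153 \right)}}{9115 - 50037} = \frac{-35844 + \frac{161}{-153}}{9115 - 50037} = \frac{-35844 + 161 \left(- \frac{1}{153}\right)}{-40922} = \left(-35844 - \frac{161}{153}\right) \left(- \frac{1}{40922}\right) = \left(- \frac{5484293}{153}\right) \left(- \frac{1}{40922}\right) = \frac{5484293}{6261066}$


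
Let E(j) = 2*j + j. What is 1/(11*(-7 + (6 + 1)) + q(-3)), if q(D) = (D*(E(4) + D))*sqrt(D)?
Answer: I*sqrt(3)/81 ≈ 0.021383*I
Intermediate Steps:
E(j) = 3*j
q(D) = D**(3/2)*(12 + D) (q(D) = (D*(3*4 + D))*sqrt(D) = (D*(12 + D))*sqrt(D) = D**(3/2)*(12 + D))
1/(11*(-7 + (6 + 1)) + q(-3)) = 1/(11*(-7 + (6 + 1)) + (-3)**(3/2)*(12 - 3)) = 1/(11*(-7 + 7) - 3*I*sqrt(3)*9) = 1/(11*0 - 27*I*sqrt(3)) = 1/(0 - 27*I*sqrt(3)) = 1/(-27*I*sqrt(3)) = I*sqrt(3)/81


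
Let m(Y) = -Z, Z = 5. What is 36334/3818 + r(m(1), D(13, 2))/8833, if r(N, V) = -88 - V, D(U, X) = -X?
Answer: 160304937/16862197 ≈ 9.5068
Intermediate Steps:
m(Y) = -5 (m(Y) = -1*5 = -5)
36334/3818 + r(m(1), D(13, 2))/8833 = 36334/3818 + (-88 - (-1)*2)/8833 = 36334*(1/3818) + (-88 - 1*(-2))*(1/8833) = 18167/1909 + (-88 + 2)*(1/8833) = 18167/1909 - 86*1/8833 = 18167/1909 - 86/8833 = 160304937/16862197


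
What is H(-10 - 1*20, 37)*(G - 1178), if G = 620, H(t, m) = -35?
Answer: 19530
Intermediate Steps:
H(-10 - 1*20, 37)*(G - 1178) = -35*(620 - 1178) = -35*(-558) = 19530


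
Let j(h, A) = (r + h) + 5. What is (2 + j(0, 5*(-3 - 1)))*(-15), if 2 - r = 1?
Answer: -120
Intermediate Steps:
r = 1 (r = 2 - 1*1 = 2 - 1 = 1)
j(h, A) = 6 + h (j(h, A) = (1 + h) + 5 = 6 + h)
(2 + j(0, 5*(-3 - 1)))*(-15) = (2 + (6 + 0))*(-15) = (2 + 6)*(-15) = 8*(-15) = -120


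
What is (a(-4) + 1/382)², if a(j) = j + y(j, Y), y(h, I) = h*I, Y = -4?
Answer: 21022225/145924 ≈ 144.06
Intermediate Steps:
y(h, I) = I*h
a(j) = -3*j (a(j) = j - 4*j = -3*j)
(a(-4) + 1/382)² = (-3*(-4) + 1/382)² = (12 + 1/382)² = (4585/382)² = 21022225/145924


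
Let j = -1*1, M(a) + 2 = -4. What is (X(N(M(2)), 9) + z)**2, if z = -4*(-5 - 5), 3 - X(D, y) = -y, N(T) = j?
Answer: 2704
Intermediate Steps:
M(a) = -6 (M(a) = -2 - 4 = -6)
j = -1
N(T) = -1
X(D, y) = 3 + y (X(D, y) = 3 - (-1)*y = 3 + y)
z = 40 (z = -4*(-10) = 40)
(X(N(M(2)), 9) + z)**2 = ((3 + 9) + 40)**2 = (12 + 40)**2 = 52**2 = 2704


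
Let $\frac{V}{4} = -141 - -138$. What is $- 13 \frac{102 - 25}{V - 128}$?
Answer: $\frac{143}{20} \approx 7.15$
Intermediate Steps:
$V = -12$ ($V = 4 \left(-141 - -138\right) = 4 \left(-141 + 138\right) = 4 \left(-3\right) = -12$)
$- 13 \frac{102 - 25}{V - 128} = - 13 \frac{102 - 25}{-12 - 128} = - 13 \frac{77}{-140} = - 13 \cdot 77 \left(- \frac{1}{140}\right) = \left(-13\right) \left(- \frac{11}{20}\right) = \frac{143}{20}$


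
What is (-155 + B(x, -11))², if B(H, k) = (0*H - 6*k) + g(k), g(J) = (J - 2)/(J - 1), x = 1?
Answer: 1113025/144 ≈ 7729.3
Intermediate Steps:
g(J) = (-2 + J)/(-1 + J)
B(H, k) = -6*k + (-2 + k)/(-1 + k) (B(H, k) = (0*H - 6*k) + (-2 + k)/(-1 + k) = (0 - 6*k) + (-2 + k)/(-1 + k) = -6*k + (-2 + k)/(-1 + k))
(-155 + B(x, -11))² = (-155 + (-2 - 11 - 6*(-11)*(-1 - 11))/(-1 - 11))² = (-155 + (-2 - 11 - 6*(-11)*(-12))/(-12))² = (-155 - (-2 - 11 - 792)/12)² = (-155 - 1/12*(-805))² = (-155 + 805/12)² = (-1055/12)² = 1113025/144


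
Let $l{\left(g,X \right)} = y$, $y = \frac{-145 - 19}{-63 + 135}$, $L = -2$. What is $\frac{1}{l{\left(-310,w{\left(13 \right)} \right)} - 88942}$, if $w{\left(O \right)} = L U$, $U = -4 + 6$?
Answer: $- \frac{18}{1600997} \approx -1.1243 \cdot 10^{-5}$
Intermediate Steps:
$U = 2$
$y = - \frac{41}{18}$ ($y = - \frac{164}{72} = \left(-164\right) \frac{1}{72} = - \frac{41}{18} \approx -2.2778$)
$w{\left(O \right)} = -4$ ($w{\left(O \right)} = \left(-2\right) 2 = -4$)
$l{\left(g,X \right)} = - \frac{41}{18}$
$\frac{1}{l{\left(-310,w{\left(13 \right)} \right)} - 88942} = \frac{1}{- \frac{41}{18} - 88942} = \frac{1}{- \frac{1600997}{18}} = - \frac{18}{1600997}$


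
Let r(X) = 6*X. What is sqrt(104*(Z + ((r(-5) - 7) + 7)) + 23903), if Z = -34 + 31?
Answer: sqrt(20471) ≈ 143.08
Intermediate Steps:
Z = -3
sqrt(104*(Z + ((r(-5) - 7) + 7)) + 23903) = sqrt(104*(-3 + ((6*(-5) - 7) + 7)) + 23903) = sqrt(104*(-3 + ((-30 - 7) + 7)) + 23903) = sqrt(104*(-3 + (-37 + 7)) + 23903) = sqrt(104*(-3 - 30) + 23903) = sqrt(104*(-33) + 23903) = sqrt(-3432 + 23903) = sqrt(20471)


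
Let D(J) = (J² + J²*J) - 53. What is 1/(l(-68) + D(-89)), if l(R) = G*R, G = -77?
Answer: -1/691865 ≈ -1.4454e-6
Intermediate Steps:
l(R) = -77*R
D(J) = -53 + J² + J³ (D(J) = (J² + J³) - 53 = -53 + J² + J³)
1/(l(-68) + D(-89)) = 1/(-77*(-68) + (-53 + (-89)² + (-89)³)) = 1/(5236 + (-53 + 7921 - 704969)) = 1/(5236 - 697101) = 1/(-691865) = -1/691865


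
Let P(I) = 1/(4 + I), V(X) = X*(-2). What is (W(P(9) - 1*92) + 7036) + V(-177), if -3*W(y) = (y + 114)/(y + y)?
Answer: 52986587/7170 ≈ 7390.0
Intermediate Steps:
V(X) = -2*X
W(y) = -(114 + y)/(6*y) (W(y) = -(y + 114)/(3*(y + y)) = -(114 + y)/(3*(2*y)) = -(114 + y)*1/(2*y)/3 = -(114 + y)/(6*y))
(W(P(9) - 1*92) + 7036) + V(-177) = ((-114 - (1/(4 + 9) - 1*92))/(6*(1/(4 + 9) - 1*92)) + 7036) - 2*(-177) = ((-114 - (1/13 - 92))/(6*(1/13 - 92)) + 7036) + 354 = ((-114 - 1*(-1195/13))/(6*(-1195/13)) + 7036) + 354 = ((1/6)*(-13/1195)*(-114 + 1195/13) + 7036) + 354 = ((1/6)*(-13/1195)*(-287/13) + 7036) + 354 = (287/7170 + 7036) + 354 = 50448407/7170 + 354 = 52986587/7170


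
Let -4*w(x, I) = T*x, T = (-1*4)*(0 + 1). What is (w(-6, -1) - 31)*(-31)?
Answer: 1147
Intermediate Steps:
T = -4 (T = -4*1 = -4)
w(x, I) = x (w(x, I) = -(-1)*x = x)
(w(-6, -1) - 31)*(-31) = (-6 - 31)*(-31) = -37*(-31) = 1147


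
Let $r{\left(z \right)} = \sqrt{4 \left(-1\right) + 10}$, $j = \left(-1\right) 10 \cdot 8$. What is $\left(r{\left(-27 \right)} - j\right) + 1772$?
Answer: $1852 + \sqrt{6} \approx 1854.4$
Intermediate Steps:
$j = -80$ ($j = \left(-10\right) 8 = -80$)
$r{\left(z \right)} = \sqrt{6}$ ($r{\left(z \right)} = \sqrt{-4 + 10} = \sqrt{6}$)
$\left(r{\left(-27 \right)} - j\right) + 1772 = \left(\sqrt{6} - -80\right) + 1772 = \left(\sqrt{6} + 80\right) + 1772 = \left(80 + \sqrt{6}\right) + 1772 = 1852 + \sqrt{6}$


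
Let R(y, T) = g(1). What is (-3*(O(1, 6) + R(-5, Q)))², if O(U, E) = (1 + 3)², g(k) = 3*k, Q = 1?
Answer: 3249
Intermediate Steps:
R(y, T) = 3 (R(y, T) = 3*1 = 3)
O(U, E) = 16 (O(U, E) = 4² = 16)
(-3*(O(1, 6) + R(-5, Q)))² = (-3*(16 + 3))² = (-3*19)² = (-57)² = 3249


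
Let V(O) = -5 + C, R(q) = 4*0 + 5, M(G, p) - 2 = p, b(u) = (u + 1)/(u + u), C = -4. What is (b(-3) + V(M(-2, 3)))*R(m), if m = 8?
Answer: -130/3 ≈ -43.333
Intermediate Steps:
b(u) = (1 + u)/(2*u) (b(u) = (1 + u)/((2*u)) = (1 + u)*(1/(2*u)) = (1 + u)/(2*u))
M(G, p) = 2 + p
R(q) = 5 (R(q) = 0 + 5 = 5)
V(O) = -9 (V(O) = -5 - 4 = -9)
(b(-3) + V(M(-2, 3)))*R(m) = ((½)*(1 - 3)/(-3) - 9)*5 = ((½)*(-⅓)*(-2) - 9)*5 = (⅓ - 9)*5 = -26/3*5 = -130/3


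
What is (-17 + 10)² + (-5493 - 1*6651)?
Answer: -12095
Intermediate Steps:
(-17 + 10)² + (-5493 - 1*6651) = (-7)² + (-5493 - 6651) = 49 - 12144 = -12095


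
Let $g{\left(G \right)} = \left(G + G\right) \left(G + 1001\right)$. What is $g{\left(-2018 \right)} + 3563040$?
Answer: $7667652$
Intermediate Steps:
$g{\left(G \right)} = 2 G \left(1001 + G\right)$
$g{\left(-2018 \right)} + 3563040 = 2 \left(-2018\right) \left(1001 - 2018\right) + 3563040 = 2 \left(-2018\right) \left(-1017\right) + 3563040 = 4104612 + 3563040 = 7667652$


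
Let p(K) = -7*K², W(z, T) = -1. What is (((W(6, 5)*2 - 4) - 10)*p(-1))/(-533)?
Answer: -112/533 ≈ -0.21013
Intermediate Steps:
(((W(6, 5)*2 - 4) - 10)*p(-1))/(-533) = (((-1*2 - 4) - 10)*(-7*(-1)²))/(-533) = (((-2 - 4) - 10)*(-7*1))*(-1/533) = ((-6 - 10)*(-7))*(-1/533) = -16*(-7)*(-1/533) = 112*(-1/533) = -112/533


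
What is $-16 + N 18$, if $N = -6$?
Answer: $-124$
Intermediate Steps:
$-16 + N 18 = -16 - 108 = -124$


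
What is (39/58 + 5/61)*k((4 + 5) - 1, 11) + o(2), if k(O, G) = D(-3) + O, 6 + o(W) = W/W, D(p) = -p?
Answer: 11669/3538 ≈ 3.2982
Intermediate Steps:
o(W) = -5 (o(W) = -6 + W/W = -6 + 1 = -5)
k(O, G) = 3 + O (k(O, G) = -1*(-3) + O = 3 + O)
(39/58 + 5/61)*k((4 + 5) - 1, 11) + o(2) = (39/58 + 5/61)*(3 + ((4 + 5) - 1)) - 5 = (39*(1/58) + 5*(1/61))*(3 + (9 - 1)) - 5 = (39/58 + 5/61)*(3 + 8) - 5 = (2669/3538)*11 - 5 = 29359/3538 - 5 = 11669/3538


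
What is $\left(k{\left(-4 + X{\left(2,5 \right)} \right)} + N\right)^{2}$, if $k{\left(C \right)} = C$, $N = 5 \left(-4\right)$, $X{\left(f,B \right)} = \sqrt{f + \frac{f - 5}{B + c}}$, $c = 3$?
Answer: $\frac{\left(96 - \sqrt{26}\right)^{2}}{16} \approx 516.44$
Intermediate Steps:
$X{\left(f,B \right)} = \sqrt{f + \frac{-5 + f}{3 + B}}$ ($X{\left(f,B \right)} = \sqrt{f + \frac{f - 5}{B + 3}} = \sqrt{f + \frac{-5 + f}{3 + B}}$)
$N = -20$
$\left(k{\left(-4 + X{\left(2,5 \right)} \right)} + N\right)^{2} = \left(\left(-4 + \sqrt{\frac{-5 + 2 + 2 \left(3 + 5\right)}{3 + 5}}\right) - 20\right)^{2} = \left(\left(-4 + \sqrt{\frac{-5 + 2 + 2 \cdot 8}{8}}\right) - 20\right)^{2} = \left(\left(-4 + \sqrt{\frac{-5 + 2 + 16}{8}}\right) - 20\right)^{2} = \left(\left(-4 + \sqrt{\frac{1}{8} \cdot 13}\right) - 20\right)^{2} = \left(\left(-4 + \sqrt{\frac{13}{8}}\right) - 20\right)^{2} = \left(\left(-4 + \frac{\sqrt{26}}{4}\right) - 20\right)^{2} = \left(-24 + \frac{\sqrt{26}}{4}\right)^{2}$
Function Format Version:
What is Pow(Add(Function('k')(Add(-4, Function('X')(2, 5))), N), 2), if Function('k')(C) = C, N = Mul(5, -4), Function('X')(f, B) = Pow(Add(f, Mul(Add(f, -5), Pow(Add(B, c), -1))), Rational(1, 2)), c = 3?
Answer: Mul(Rational(1, 16), Pow(Add(96, Mul(-1, Pow(26, Rational(1, 2)))), 2)) ≈ 516.44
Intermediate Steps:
Function('X')(f, B) = Pow(Add(f, Mul(Pow(Add(3, B), -1), Add(-5, f))), Rational(1, 2)) (Function('X')(f, B) = Pow(Add(f, Mul(Add(f, -5), Pow(Add(B, 3), -1))), Rational(1, 2)) = Pow(Add(f, Mul(Add(-5, f), Pow(Add(3, B), -1))), Rational(1, 2)) = Pow(Add(f, Mul(Pow(Add(3, B), -1), Add(-5, f))), Rational(1, 2)))
N = -20
Pow(Add(Function('k')(Add(-4, Function('X')(2, 5))), N), 2) = Pow(Add(Add(-4, Pow(Mul(Pow(Add(3, 5), -1), Add(-5, 2, Mul(2, Add(3, 5)))), Rational(1, 2))), -20), 2) = Pow(Add(Add(-4, Pow(Mul(Pow(8, -1), Add(-5, 2, Mul(2, 8))), Rational(1, 2))), -20), 2) = Pow(Add(Add(-4, Pow(Mul(Rational(1, 8), Add(-5, 2, 16)), Rational(1, 2))), -20), 2) = Pow(Add(Add(-4, Pow(Mul(Rational(1, 8), 13), Rational(1, 2))), -20), 2) = Pow(Add(Add(-4, Pow(Rational(13, 8), Rational(1, 2))), -20), 2) = Pow(Add(Add(-4, Mul(Rational(1, 4), Pow(26, Rational(1, 2)))), -20), 2) = Pow(Add(-24, Mul(Rational(1, 4), Pow(26, Rational(1, 2)))), 2)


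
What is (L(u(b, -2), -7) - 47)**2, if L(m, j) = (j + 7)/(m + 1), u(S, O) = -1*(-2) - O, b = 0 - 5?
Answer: 2209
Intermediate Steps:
b = -5
u(S, O) = 2 - O
L(m, j) = (7 + j)/(1 + m)
(L(u(b, -2), -7) - 47)**2 = ((7 - 7)/(1 + (2 - 1*(-2))) - 47)**2 = (0/(1 + (2 + 2)) - 47)**2 = (0/(1 + 4) - 47)**2 = (0/5 - 47)**2 = ((1/5)*0 - 47)**2 = (0 - 47)**2 = (-47)**2 = 2209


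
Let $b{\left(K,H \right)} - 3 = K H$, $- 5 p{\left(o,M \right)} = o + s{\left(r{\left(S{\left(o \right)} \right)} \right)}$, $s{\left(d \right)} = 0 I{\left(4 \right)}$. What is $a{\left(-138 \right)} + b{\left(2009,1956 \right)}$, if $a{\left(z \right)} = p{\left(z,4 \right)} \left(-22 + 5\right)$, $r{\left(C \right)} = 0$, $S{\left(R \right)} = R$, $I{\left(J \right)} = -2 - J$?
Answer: $\frac{19645689}{5} \approx 3.9291 \cdot 10^{6}$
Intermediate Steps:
$s{\left(d \right)} = 0$ ($s{\left(d \right)} = 0 \left(-2 - 4\right) = 0 \left(-6\right) = 0$)
$p{\left(o,M \right)} = - \frac{o}{5}$ ($p{\left(o,M \right)} = - \frac{o + 0}{5} = - \frac{o}{5}$)
$a{\left(z \right)} = \frac{17 z}{5}$ ($a{\left(z \right)} = - \frac{z}{5} \left(-22 + 5\right) = - \frac{z}{5} \left(-17\right) = \frac{17 z}{5}$)
$b{\left(K,H \right)} = 3 + H K$ ($b{\left(K,H \right)} = 3 + K H = 3 + H K$)
$a{\left(-138 \right)} + b{\left(2009,1956 \right)} = \frac{17}{5} \left(-138\right) + \left(3 + 1956 \cdot 2009\right) = - \frac{2346}{5} + \left(3 + 3929604\right) = - \frac{2346}{5} + 3929607 = \frac{19645689}{5}$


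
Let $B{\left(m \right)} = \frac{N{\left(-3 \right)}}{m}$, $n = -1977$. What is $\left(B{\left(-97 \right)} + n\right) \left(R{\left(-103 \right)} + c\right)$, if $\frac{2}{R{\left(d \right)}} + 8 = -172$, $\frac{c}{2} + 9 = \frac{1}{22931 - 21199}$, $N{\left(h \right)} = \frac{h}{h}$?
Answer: $\frac{13459339096}{378009} \approx 35606.0$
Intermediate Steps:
$N{\left(h \right)} = 1$
$c = - \frac{15587}{866}$ ($c = -18 + \frac{2}{22931 - 21199} = -18 + \frac{2}{1732} = -18 + 2 \cdot \frac{1}{1732} = -18 + \frac{1}{866} = - \frac{15587}{866} \approx -17.999$)
$R{\left(d \right)} = - \frac{1}{90}$ ($R{\left(d \right)} = \frac{2}{-8 - 172} = \frac{2}{-180} = 2 \left(- \frac{1}{180}\right) = - \frac{1}{90}$)
$B{\left(m \right)} = \frac{1}{m}$ ($B{\left(m \right)} = 1 \frac{1}{m} = \frac{1}{m}$)
$\left(B{\left(-97 \right)} + n\right) \left(R{\left(-103 \right)} + c\right) = \left(\frac{1}{-97} - 1977\right) \left(- \frac{1}{90} - \frac{15587}{866}\right) = \left(- \frac{1}{97} - 1977\right) \left(- \frac{350924}{19485}\right) = \left(- \frac{191770}{97}\right) \left(- \frac{350924}{19485}\right) = \frac{13459339096}{378009}$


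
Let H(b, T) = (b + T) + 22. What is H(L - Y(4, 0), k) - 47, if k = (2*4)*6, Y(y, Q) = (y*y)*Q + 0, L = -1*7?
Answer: 16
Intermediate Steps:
L = -7
Y(y, Q) = Q*y**2 (Y(y, Q) = y**2*Q + 0 = Q*y**2 + 0 = Q*y**2)
k = 48 (k = 8*6 = 48)
H(b, T) = 22 + T + b (H(b, T) = (T + b) + 22 = 22 + T + b)
H(L - Y(4, 0), k) - 47 = (22 + 48 + (-7 - 0*4**2)) - 47 = (22 + 48 + (-7 - 0*16)) - 47 = (22 + 48 + (-7 - 1*0)) - 47 = (22 + 48 + (-7 + 0)) - 47 = (22 + 48 - 7) - 47 = 63 - 47 = 16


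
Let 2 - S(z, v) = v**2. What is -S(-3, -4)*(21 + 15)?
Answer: 504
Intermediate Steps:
S(z, v) = 2 - v**2
-S(-3, -4)*(21 + 15) = -(2 - 1*(-4)**2)*(21 + 15) = -(2 - 1*16)*36 = -(2 - 16)*36 = -(-14)*36 = -1*(-504) = 504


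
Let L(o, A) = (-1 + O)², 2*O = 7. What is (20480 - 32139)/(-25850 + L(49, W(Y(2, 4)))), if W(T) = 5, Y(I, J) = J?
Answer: 46636/103375 ≈ 0.45113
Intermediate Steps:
O = 7/2 (O = (½)*7 = 7/2 ≈ 3.5000)
L(o, A) = 25/4 (L(o, A) = (-1 + 7/2)² = (5/2)² = 25/4)
(20480 - 32139)/(-25850 + L(49, W(Y(2, 4)))) = (20480 - 32139)/(-25850 + 25/4) = -11659/(-103375/4) = -11659*(-4/103375) = 46636/103375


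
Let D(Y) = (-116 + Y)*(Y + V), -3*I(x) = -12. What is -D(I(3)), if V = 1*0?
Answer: 448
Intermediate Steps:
V = 0
I(x) = 4 (I(x) = -1/3*(-12) = 4)
D(Y) = Y*(-116 + Y) (D(Y) = (-116 + Y)*(Y + 0) = (-116 + Y)*Y = Y*(-116 + Y))
-D(I(3)) = -4*(-116 + 4) = -4*(-112) = -1*(-448) = 448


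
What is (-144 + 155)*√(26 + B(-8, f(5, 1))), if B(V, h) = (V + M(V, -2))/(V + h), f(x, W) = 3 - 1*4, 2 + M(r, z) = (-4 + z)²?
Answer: 44*√13/3 ≈ 52.881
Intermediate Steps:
M(r, z) = -2 + (-4 + z)²
f(x, W) = -1 (f(x, W) = 3 - 4 = -1)
B(V, h) = (34 + V)/(V + h) (B(V, h) = (V + (-2 + (-4 - 2)²))/(V + h) = (V + (-2 + (-6)²))/(V + h) = (V + (-2 + 36))/(V + h) = (V + 34)/(V + h) = (34 + V)/(V + h))
(-144 + 155)*√(26 + B(-8, f(5, 1))) = (-144 + 155)*√(26 + (34 - 8)/(-8 - 1)) = 11*√(26 + 26/(-9)) = 11*√(26 - ⅑*26) = 11*√(26 - 26/9) = 11*√(208/9) = 11*(4*√13/3) = 44*√13/3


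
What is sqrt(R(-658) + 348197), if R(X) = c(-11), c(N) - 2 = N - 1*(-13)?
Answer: 3*sqrt(38689) ≈ 590.09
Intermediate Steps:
c(N) = 15 + N (c(N) = 2 + (N - 1*(-13)) = 2 + (N + 13) = 2 + (13 + N) = 15 + N)
R(X) = 4 (R(X) = 15 - 11 = 4)
sqrt(R(-658) + 348197) = sqrt(4 + 348197) = sqrt(348201) = 3*sqrt(38689)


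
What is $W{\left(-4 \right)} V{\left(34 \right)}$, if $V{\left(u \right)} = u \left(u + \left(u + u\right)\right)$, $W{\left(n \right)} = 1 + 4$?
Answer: $17340$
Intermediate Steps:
$W{\left(n \right)} = 5$
$V{\left(u \right)} = 3 u^{2}$ ($V{\left(u \right)} = u \left(u + 2 u\right) = u 3 u = 3 u^{2}$)
$W{\left(-4 \right)} V{\left(34 \right)} = 5 \cdot 3 \cdot 34^{2} = 5 \cdot 3 \cdot 1156 = 5 \cdot 3468 = 17340$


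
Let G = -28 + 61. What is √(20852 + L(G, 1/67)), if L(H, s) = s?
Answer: √93604695/67 ≈ 144.40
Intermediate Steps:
G = 33
√(20852 + L(G, 1/67)) = √(20852 + 1/67) = √(1397085/67) = √93604695/67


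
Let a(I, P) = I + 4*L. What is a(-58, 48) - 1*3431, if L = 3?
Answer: -3477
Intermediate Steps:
a(I, P) = 12 + I (a(I, P) = I + 4*3 = I + 12 = 12 + I)
a(-58, 48) - 1*3431 = (12 - 58) - 1*3431 = -46 - 3431 = -3477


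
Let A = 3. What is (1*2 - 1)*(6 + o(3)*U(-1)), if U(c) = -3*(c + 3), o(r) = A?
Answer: -12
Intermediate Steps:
o(r) = 3
U(c) = -9 - 3*c (U(c) = -3*(3 + c) = -9 - 3*c)
(1*2 - 1)*(6 + o(3)*U(-1)) = (1*2 - 1)*(6 + 3*(-9 - 3*(-1))) = (2 - 1)*(6 + 3*(-9 + 3)) = 1*(6 + 3*(-6)) = 1*(6 - 18) = 1*(-12) = -12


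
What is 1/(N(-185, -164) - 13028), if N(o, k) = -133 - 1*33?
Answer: -1/13194 ≈ -7.5792e-5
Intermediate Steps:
N(o, k) = -166 (N(o, k) = -133 - 33 = -166)
1/(N(-185, -164) - 13028) = 1/(-166 - 13028) = 1/(-13194) = -1/13194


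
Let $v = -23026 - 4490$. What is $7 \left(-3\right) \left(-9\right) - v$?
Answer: $27705$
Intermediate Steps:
$v = -27516$
$7 \left(-3\right) \left(-9\right) - v = 7 \left(-3\right) \left(-9\right) - -27516 = \left(-21\right) \left(-9\right) + 27516 = 189 + 27516 = 27705$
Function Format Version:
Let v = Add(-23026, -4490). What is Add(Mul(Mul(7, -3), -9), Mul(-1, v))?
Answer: 27705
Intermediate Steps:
v = -27516
Add(Mul(Mul(7, -3), -9), Mul(-1, v)) = Add(Mul(Mul(7, -3), -9), Mul(-1, -27516)) = Add(Mul(-21, -9), 27516) = Add(189, 27516) = 27705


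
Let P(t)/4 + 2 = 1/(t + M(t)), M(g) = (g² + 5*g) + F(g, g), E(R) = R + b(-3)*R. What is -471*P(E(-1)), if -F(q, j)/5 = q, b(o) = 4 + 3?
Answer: 52281/14 ≈ 3734.4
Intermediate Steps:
b(o) = 7
F(q, j) = -5*q
E(R) = 8*R (E(R) = R + 7*R = 8*R)
M(g) = g² (M(g) = (g² + 5*g) - 5*g = g²)
P(t) = -8 + 4/(t + t²)
-471*P(E(-1)) = -1884*(1 - 16*(-1) - 2*(8*(-1))²)/((8*(-1))*(1 + 8*(-1))) = -1884*(1 - 2*(-8) - 2*(-8)²)/((-8)*(1 - 8)) = -1884*(-1)*(1 + 16 - 2*64)/(8*(-7)) = -1884*(-1)*(-1)*(1 + 16 - 128)/(8*7) = -1884*(-1)*(-1)*(-111)/(8*7) = -471*(-111/14) = 52281/14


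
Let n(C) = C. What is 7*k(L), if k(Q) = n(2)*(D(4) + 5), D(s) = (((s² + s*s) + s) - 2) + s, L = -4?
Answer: 602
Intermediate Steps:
D(s) = -2 + 2*s + 2*s² (D(s) = (((s² + s²) + s) - 2) + s = ((2*s² + s) - 2) + s = ((s + 2*s²) - 2) + s = (-2 + s + 2*s²) + s = -2 + 2*s + 2*s²)
k(Q) = 86 (k(Q) = 2*((-2 + 2*4 + 2*4²) + 5) = 2*((-2 + 8 + 2*16) + 5) = 2*((-2 + 8 + 32) + 5) = 2*(38 + 5) = 2*43 = 86)
7*k(L) = 7*86 = 602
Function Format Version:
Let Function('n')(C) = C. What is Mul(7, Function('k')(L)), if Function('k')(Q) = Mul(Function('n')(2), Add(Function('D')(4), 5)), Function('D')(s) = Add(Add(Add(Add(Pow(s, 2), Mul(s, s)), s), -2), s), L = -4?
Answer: 602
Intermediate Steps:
Function('D')(s) = Add(-2, Mul(2, s), Mul(2, Pow(s, 2))) (Function('D')(s) = Add(Add(Add(Add(Pow(s, 2), Pow(s, 2)), s), -2), s) = Add(Add(Add(Mul(2, Pow(s, 2)), s), -2), s) = Add(Add(Add(s, Mul(2, Pow(s, 2))), -2), s) = Add(Add(-2, s, Mul(2, Pow(s, 2))), s) = Add(-2, Mul(2, s), Mul(2, Pow(s, 2))))
Function('k')(Q) = 86 (Function('k')(Q) = Mul(2, Add(Add(-2, Mul(2, 4), Mul(2, Pow(4, 2))), 5)) = Mul(2, Add(Add(-2, 8, Mul(2, 16)), 5)) = Mul(2, Add(Add(-2, 8, 32), 5)) = Mul(2, Add(38, 5)) = Mul(2, 43) = 86)
Mul(7, Function('k')(L)) = Mul(7, 86) = 602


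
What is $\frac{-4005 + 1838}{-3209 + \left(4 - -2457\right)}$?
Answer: $\frac{197}{68} \approx 2.8971$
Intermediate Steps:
$\frac{-4005 + 1838}{-3209 + \left(4 - -2457\right)} = - \frac{2167}{-3209 + \left(4 + 2457\right)} = - \frac{2167}{-3209 + 2461} = - \frac{2167}{-748} = \left(-2167\right) \left(- \frac{1}{748}\right) = \frac{197}{68}$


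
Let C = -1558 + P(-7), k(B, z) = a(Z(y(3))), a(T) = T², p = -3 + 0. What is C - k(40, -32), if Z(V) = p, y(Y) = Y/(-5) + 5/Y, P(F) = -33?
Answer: -1600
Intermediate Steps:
y(Y) = 5/Y - Y/5 (y(Y) = Y*(-⅕) + 5/Y = -Y/5 + 5/Y = 5/Y - Y/5)
p = -3
Z(V) = -3
k(B, z) = 9 (k(B, z) = (-3)² = 9)
C = -1591 (C = -1558 - 33 = -1591)
C - k(40, -32) = -1591 - 1*9 = -1591 - 9 = -1600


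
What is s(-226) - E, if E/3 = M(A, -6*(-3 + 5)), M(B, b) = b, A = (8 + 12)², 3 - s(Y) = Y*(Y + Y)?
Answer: -102113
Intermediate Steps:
s(Y) = 3 - 2*Y² (s(Y) = 3 - Y*(Y + Y) = 3 - Y*2*Y = 3 - 2*Y²)
A = 400 (A = 20² = 400)
E = -36 (E = 3*(-6*(-3 + 5)) = 3*(-6*2) = 3*(-12) = -36)
s(-226) - E = (3 - 2*(-226)²) - 1*(-36) = (3 - 2*51076) + 36 = (3 - 102152) + 36 = -102149 + 36 = -102113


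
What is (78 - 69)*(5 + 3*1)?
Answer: 72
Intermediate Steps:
(78 - 69)*(5 + 3*1) = 9*(5 + 3) = 9*8 = 72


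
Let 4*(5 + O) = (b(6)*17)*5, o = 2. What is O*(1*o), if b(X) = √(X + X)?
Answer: -10 + 85*√3 ≈ 137.22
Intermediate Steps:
b(X) = √2*√X (b(X) = √(2*X) = √2*√X)
O = -5 + 85*√3/2 (O = -5 + (((√2*√6)*17)*5)/4 = -5 + (((2*√3)*17)*5)/4 = -5 + ((34*√3)*5)/4 = -5 + (170*√3)/4 = -5 + 85*√3/2 ≈ 68.612)
O*(1*o) = (-5 + 85*√3/2)*(1*2) = (-5 + 85*√3/2)*2 = -10 + 85*√3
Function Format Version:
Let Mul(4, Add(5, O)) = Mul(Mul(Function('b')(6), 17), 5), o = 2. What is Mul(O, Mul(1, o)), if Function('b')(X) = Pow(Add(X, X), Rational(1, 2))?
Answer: Add(-10, Mul(85, Pow(3, Rational(1, 2)))) ≈ 137.22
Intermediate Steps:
Function('b')(X) = Mul(Pow(2, Rational(1, 2)), Pow(X, Rational(1, 2))) (Function('b')(X) = Pow(Mul(2, X), Rational(1, 2)) = Mul(Pow(2, Rational(1, 2)), Pow(X, Rational(1, 2))))
O = Add(-5, Mul(Rational(85, 2), Pow(3, Rational(1, 2)))) (O = Add(-5, Mul(Rational(1, 4), Mul(Mul(Mul(Pow(2, Rational(1, 2)), Pow(6, Rational(1, 2))), 17), 5))) = Add(-5, Mul(Rational(1, 4), Mul(Mul(Mul(2, Pow(3, Rational(1, 2))), 17), 5))) = Add(-5, Mul(Rational(1, 4), Mul(Mul(34, Pow(3, Rational(1, 2))), 5))) = Add(-5, Mul(Rational(1, 4), Mul(170, Pow(3, Rational(1, 2))))) = Add(-5, Mul(Rational(85, 2), Pow(3, Rational(1, 2)))) ≈ 68.612)
Mul(O, Mul(1, o)) = Mul(Add(-5, Mul(Rational(85, 2), Pow(3, Rational(1, 2)))), Mul(1, 2)) = Mul(Add(-5, Mul(Rational(85, 2), Pow(3, Rational(1, 2)))), 2) = Add(-10, Mul(85, Pow(3, Rational(1, 2))))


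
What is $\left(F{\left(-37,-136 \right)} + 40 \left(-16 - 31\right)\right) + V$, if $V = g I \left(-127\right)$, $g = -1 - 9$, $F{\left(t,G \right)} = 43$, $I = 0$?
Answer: $-1837$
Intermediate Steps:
$g = -10$
$V = 0$ ($V = \left(-10\right) 0 \left(-127\right) = 0 \left(-127\right) = 0$)
$\left(F{\left(-37,-136 \right)} + 40 \left(-16 - 31\right)\right) + V = \left(43 + 40 \left(-16 - 31\right)\right) + 0 = \left(43 + 40 \left(-47\right)\right) + 0 = \left(43 - 1880\right) + 0 = -1837 + 0 = -1837$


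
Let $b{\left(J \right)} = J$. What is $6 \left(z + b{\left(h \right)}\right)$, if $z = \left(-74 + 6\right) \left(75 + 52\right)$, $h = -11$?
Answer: $-51882$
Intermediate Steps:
$z = -8636$ ($z = \left(-68\right) 127 = -8636$)
$6 \left(z + b{\left(h \right)}\right) = 6 \left(-8636 - 11\right) = 6 \left(-8647\right) = -51882$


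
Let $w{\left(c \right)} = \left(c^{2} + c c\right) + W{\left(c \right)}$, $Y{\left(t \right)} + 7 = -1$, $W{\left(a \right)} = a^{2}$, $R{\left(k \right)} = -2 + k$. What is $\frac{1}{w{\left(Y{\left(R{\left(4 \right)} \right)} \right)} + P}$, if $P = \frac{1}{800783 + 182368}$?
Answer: $\frac{983151}{188764993} \approx 0.0052083$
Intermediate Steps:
$Y{\left(t \right)} = -8$ ($Y{\left(t \right)} = -7 - 1 = -8$)
$w{\left(c \right)} = 3 c^{2}$ ($w{\left(c \right)} = \left(c^{2} + c c\right) + c^{2} = \left(c^{2} + c^{2}\right) + c^{2} = 2 c^{2} + c^{2} = 3 c^{2}$)
$P = \frac{1}{983151} \approx 1.0171 \cdot 10^{-6}$
$\frac{1}{w{\left(Y{\left(R{\left(4 \right)} \right)} \right)} + P} = \frac{1}{3 \left(-8\right)^{2} + \frac{1}{983151}} = \frac{1}{3 \cdot 64 + \frac{1}{983151}} = \frac{1}{192 + \frac{1}{983151}} = \frac{1}{\frac{188764993}{983151}} = \frac{983151}{188764993}$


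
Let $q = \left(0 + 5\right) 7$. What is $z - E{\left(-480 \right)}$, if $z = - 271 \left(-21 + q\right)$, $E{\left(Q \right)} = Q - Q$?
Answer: $-3794$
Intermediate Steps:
$q = 35$ ($q = 5 \cdot 7 = 35$)
$E{\left(Q \right)} = 0$
$z = -3794$ ($z = - 271 \left(-21 + 35\right) = \left(-271\right) 14 = -3794$)
$z - E{\left(-480 \right)} = -3794 - 0 = -3794 + 0 = -3794$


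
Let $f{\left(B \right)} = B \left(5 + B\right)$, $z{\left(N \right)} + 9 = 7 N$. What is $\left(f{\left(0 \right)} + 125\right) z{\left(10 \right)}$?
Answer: $7625$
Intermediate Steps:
$z{\left(N \right)} = -9 + 7 N$
$\left(f{\left(0 \right)} + 125\right) z{\left(10 \right)} = \left(0 \left(5 + 0\right) + 125\right) \left(-9 + 7 \cdot 10\right) = \left(0 \cdot 5 + 125\right) \left(-9 + 70\right) = \left(0 + 125\right) 61 = 125 \cdot 61 = 7625$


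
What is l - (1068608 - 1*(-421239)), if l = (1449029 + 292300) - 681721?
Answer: -430239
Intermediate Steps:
l = 1059608 (l = 1741329 - 681721 = 1059608)
l - (1068608 - 1*(-421239)) = 1059608 - (1068608 - 1*(-421239)) = 1059608 - (1068608 + 421239) = 1059608 - 1*1489847 = 1059608 - 1489847 = -430239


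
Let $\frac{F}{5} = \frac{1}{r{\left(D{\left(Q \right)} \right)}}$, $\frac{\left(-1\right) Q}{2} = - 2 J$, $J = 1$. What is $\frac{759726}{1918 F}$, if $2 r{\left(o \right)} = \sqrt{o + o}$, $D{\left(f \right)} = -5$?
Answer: $\frac{379863 i \sqrt{10}}{9590} \approx 125.26 i$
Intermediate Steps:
$Q = 4$ ($Q = - 2 \left(\left(-2\right) 1\right) = \left(-2\right) \left(-2\right) = 4$)
$r{\left(o \right)} = \frac{\sqrt{2} \sqrt{o}}{2}$ ($r{\left(o \right)} = \frac{\sqrt{o + o}}{2} = \frac{\sqrt{2 o}}{2} = \frac{\sqrt{2} \sqrt{o}}{2}$)
$F = - i \sqrt{10}$ ($F = \frac{5}{\frac{1}{2} \sqrt{2} \sqrt{-5}} = \frac{5}{\frac{1}{2} \sqrt{2} i \sqrt{5}} = \frac{5}{\frac{1}{2} i \sqrt{10}} = 5 \left(- \frac{i \sqrt{10}}{5}\right) = - i \sqrt{10} \approx - 3.1623 i$)
$\frac{759726}{1918 F} = \frac{759726}{1918 \left(- i \sqrt{10}\right)} = \frac{759726}{\left(-1918\right) i \sqrt{10}} = 759726 \frac{i \sqrt{10}}{19180} = \frac{379863 i \sqrt{10}}{9590}$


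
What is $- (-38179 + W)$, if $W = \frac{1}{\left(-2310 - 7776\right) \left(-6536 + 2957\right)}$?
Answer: $\frac{1378177677125}{36097794} \approx 38179.0$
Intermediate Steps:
$W = \frac{1}{36097794}$ ($W = \frac{1}{\left(-10086\right) \left(-3579\right)} = \frac{1}{36097794} \approx 2.7703 \cdot 10^{-8}$)
$- (-38179 + W) = - (-38179 + \frac{1}{36097794}) = \left(-1\right) \left(- \frac{1378177677125}{36097794}\right) = \frac{1378177677125}{36097794}$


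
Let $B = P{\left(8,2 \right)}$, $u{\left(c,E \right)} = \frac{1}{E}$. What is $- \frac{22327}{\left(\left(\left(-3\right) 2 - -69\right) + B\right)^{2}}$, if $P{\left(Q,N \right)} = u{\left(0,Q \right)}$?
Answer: $- \frac{1428928}{255025} \approx -5.6031$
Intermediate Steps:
$P{\left(Q,N \right)} = \frac{1}{Q}$
$B = \frac{1}{8} \approx 0.125$
$- \frac{22327}{\left(\left(\left(-3\right) 2 - -69\right) + B\right)^{2}} = - \frac{22327}{\left(\left(\left(-3\right) 2 - -69\right) + \frac{1}{8}\right)^{2}} = - \frac{22327}{\left(\left(-6 + 69\right) + \frac{1}{8}\right)^{2}} = - \frac{22327}{\left(63 + \frac{1}{8}\right)^{2}} = - \frac{22327}{\left(\frac{505}{8}\right)^{2}} = - \frac{22327}{\frac{255025}{64}} = \left(-22327\right) \frac{64}{255025} = - \frac{1428928}{255025}$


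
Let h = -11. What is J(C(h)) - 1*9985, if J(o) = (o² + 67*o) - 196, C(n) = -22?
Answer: -11171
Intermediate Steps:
J(o) = -196 + o² + 67*o
J(C(h)) - 1*9985 = (-196 + (-22)² + 67*(-22)) - 1*9985 = (-196 + 484 - 1474) - 9985 = -1186 - 9985 = -11171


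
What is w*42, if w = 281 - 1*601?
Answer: -13440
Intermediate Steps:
w = -320 (w = 281 - 601 = -320)
w*42 = -320*42 = -13440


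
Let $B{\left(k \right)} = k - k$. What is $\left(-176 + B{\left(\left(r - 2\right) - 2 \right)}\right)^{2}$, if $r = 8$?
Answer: $30976$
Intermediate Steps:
$B{\left(k \right)} = 0$
$\left(-176 + B{\left(\left(r - 2\right) - 2 \right)}\right)^{2} = \left(-176 + 0\right)^{2} = \left(-176\right)^{2} = 30976$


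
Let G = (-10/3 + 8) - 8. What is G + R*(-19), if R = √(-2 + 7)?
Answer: -10/3 - 19*√5 ≈ -45.819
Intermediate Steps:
G = -10/3 (G = (-10*⅓ + 8) - 8 = (-10/3 + 8) - 8 = 14/3 - 8 = -10/3 ≈ -3.3333)
R = √5 ≈ 2.2361
G + R*(-19) = -10/3 + √5*(-19) = -10/3 - 19*√5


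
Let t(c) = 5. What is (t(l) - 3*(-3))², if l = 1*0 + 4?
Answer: 196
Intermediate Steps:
l = 4 (l = 0 + 4 = 4)
(t(l) - 3*(-3))² = (5 - 3*(-3))² = (5 + 9)² = 14² = 196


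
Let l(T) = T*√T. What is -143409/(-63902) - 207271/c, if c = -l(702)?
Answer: 143409/63902 + 207271*√78/164268 ≈ 13.388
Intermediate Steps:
l(T) = T^(3/2)
c = -2106*√78 (c = -702^(3/2) = -2106*√78 ≈ -18600.)
-143409/(-63902) - 207271/c = -143409/(-63902) - 207271*(-√78/164268) = -143409*(-1/63902) - (-207271)*√78/164268 = 143409/63902 + 207271*√78/164268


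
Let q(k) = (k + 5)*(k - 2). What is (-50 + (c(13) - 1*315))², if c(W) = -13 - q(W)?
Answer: 331776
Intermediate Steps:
q(k) = (-2 + k)*(5 + k) (q(k) = (5 + k)*(-2 + k) = (-2 + k)*(5 + k))
c(W) = -3 - W² - 3*W (c(W) = -13 - (-10 + W² + 3*W) = -13 + (10 - W² - 3*W) = -3 - W² - 3*W)
(-50 + (c(13) - 1*315))² = (-50 + ((-3 - 1*13² - 3*13) - 1*315))² = (-50 + ((-3 - 1*169 - 39) - 315))² = (-50 + ((-3 - 169 - 39) - 315))² = (-50 + (-211 - 315))² = (-50 - 526)² = (-576)² = 331776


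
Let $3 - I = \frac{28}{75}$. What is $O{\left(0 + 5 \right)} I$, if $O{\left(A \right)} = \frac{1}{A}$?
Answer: $\frac{197}{375} \approx 0.52533$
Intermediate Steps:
$I = \frac{197}{75}$ ($I = 3 - \frac{28}{75} = \frac{197}{75} \approx 2.6267$)
$O{\left(0 + 5 \right)} I = \frac{1}{0 + 5} \cdot \frac{197}{75} = \frac{1}{5} \cdot \frac{197}{75} = \frac{197}{375}$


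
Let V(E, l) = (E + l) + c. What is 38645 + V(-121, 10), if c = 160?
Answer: 38694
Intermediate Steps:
V(E, l) = 160 + E + l (V(E, l) = (E + l) + 160 = 160 + E + l)
38645 + V(-121, 10) = 38645 + (160 - 121 + 10) = 38645 + 49 = 38694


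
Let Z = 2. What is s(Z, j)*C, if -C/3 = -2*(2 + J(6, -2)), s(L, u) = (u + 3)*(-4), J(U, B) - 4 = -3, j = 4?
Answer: -504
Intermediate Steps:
J(U, B) = 1 (J(U, B) = 4 - 3 = 1)
s(L, u) = -12 - 4*u (s(L, u) = (3 + u)*(-4) = -12 - 4*u)
C = 18 (C = -(-6)*(2 + 1) = -(-6)*3 = -3*(-6) = 18)
s(Z, j)*C = (-12 - 4*4)*18 = (-12 - 16)*18 = -28*18 = -504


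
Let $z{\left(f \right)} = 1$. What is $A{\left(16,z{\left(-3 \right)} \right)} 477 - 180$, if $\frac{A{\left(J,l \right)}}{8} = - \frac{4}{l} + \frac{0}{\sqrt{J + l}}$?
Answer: $-15444$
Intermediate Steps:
$A{\left(J,l \right)} = - \frac{32}{l}$ ($A{\left(J,l \right)} = 8 \left(- \frac{4}{l} + \frac{0}{\sqrt{J + l}}\right) = 8 \left(- \frac{4}{l} + 0\right) = 8 \left(- \frac{4}{l}\right) = - \frac{32}{l}$)
$A{\left(16,z{\left(-3 \right)} \right)} 477 - 180 = - \frac{32}{1} \cdot 477 - 180 = \left(-32\right) 1 \cdot 477 - 180 = \left(-32\right) 477 - 180 = -15264 - 180 = -15444$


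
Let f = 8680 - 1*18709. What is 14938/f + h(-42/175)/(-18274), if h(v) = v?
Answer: -3412182563/2290874325 ≈ -1.4895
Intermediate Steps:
f = -10029 (f = 8680 - 18709 = -10029)
14938/f + h(-42/175)/(-18274) = 14938/(-10029) - 42/175/(-18274) = 14938*(-1/10029) - 42*1/175*(-1/18274) = -14938/10029 - 6/25*(-1/18274) = -14938/10029 + 3/228425 = -3412182563/2290874325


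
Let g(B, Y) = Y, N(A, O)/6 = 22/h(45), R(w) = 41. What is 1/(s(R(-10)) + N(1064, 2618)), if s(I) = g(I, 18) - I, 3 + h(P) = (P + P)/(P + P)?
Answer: -1/89 ≈ -0.011236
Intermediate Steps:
h(P) = -2 (h(P) = -3 + (P + P)/(P + P) = -3 + (2*P)/((2*P)) = -3 + (2*P)*(1/(2*P)) = -3 + 1 = -2)
N(A, O) = -66 (N(A, O) = 6*(22/(-2)) = 6*(22*(-1/2)) = 6*(-11) = -66)
s(I) = 18 - I
1/(s(R(-10)) + N(1064, 2618)) = 1/((18 - 1*41) - 66) = 1/((18 - 41) - 66) = 1/(-23 - 66) = 1/(-89) = -1/89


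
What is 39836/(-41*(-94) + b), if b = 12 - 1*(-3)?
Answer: 39836/3869 ≈ 10.296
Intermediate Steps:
b = 15 (b = 12 + 3 = 15)
39836/(-41*(-94) + b) = 39836/(-41*(-94) + 15) = 39836/(3854 + 15) = 39836/3869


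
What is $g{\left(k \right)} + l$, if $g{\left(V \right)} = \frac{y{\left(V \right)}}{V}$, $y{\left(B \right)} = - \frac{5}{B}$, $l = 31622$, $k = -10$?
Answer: $\frac{632439}{20} \approx 31622.0$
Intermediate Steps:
$g{\left(V \right)} = - \frac{5}{V^{2}}$ ($g{\left(V \right)} = \frac{\left(-5\right) \frac{1}{V}}{V} = - \frac{5}{V^{2}}$)
$g{\left(k \right)} + l = - \frac{5}{100} + 31622 = \left(-5\right) \frac{1}{100} + 31622 = - \frac{1}{20} + 31622 = \frac{632439}{20}$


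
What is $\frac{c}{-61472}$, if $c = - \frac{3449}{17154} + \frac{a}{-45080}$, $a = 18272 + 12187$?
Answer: $\frac{338987303}{23768220107520} \approx 1.4262 \cdot 10^{-5}$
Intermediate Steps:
$a = 30459$
$c = - \frac{338987303}{386651160}$ ($c = - \frac{3449}{17154} + \frac{30459}{-45080} = \left(-3449\right) \frac{1}{17154} + 30459 \left(- \frac{1}{45080}\right) = - \frac{3449}{17154} - \frac{30459}{45080} = - \frac{338987303}{386651160} \approx -0.87673$)
$\frac{c}{-61472} = - \frac{338987303}{386651160 \left(-61472\right)} = \left(- \frac{338987303}{386651160}\right) \left(- \frac{1}{61472}\right) = \frac{338987303}{23768220107520}$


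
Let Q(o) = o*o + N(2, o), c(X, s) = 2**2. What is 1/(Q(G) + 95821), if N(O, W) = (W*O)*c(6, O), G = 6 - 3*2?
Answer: 1/95821 ≈ 1.0436e-5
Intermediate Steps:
c(X, s) = 4
G = 0 (G = 6 - 6 = 0)
N(O, W) = 4*O*W (N(O, W) = (W*O)*4 = (O*W)*4 = 4*O*W)
Q(o) = o**2 + 8*o (Q(o) = o*o + 4*2*o = o**2 + 8*o)
1/(Q(G) + 95821) = 1/(0*(8 + 0) + 95821) = 1/(0*8 + 95821) = 1/(0 + 95821) = 1/95821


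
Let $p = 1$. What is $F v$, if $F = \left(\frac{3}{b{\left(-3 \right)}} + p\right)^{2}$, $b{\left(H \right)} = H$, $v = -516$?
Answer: $0$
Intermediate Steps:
$F = 0$ ($F = \left(\frac{3}{-3} + 1\right)^{2} = \left(3 \left(- \frac{1}{3}\right) + 1\right)^{2} = \left(-1 + 1\right)^{2} = 0^{2} = 0$)
$F v = 0 \left(-516\right) = 0$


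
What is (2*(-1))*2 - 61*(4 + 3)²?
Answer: -2993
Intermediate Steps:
(2*(-1))*2 - 61*(4 + 3)² = -2*2 - 61*7² = -4 - 61*49 = -4 - 2989 = -2993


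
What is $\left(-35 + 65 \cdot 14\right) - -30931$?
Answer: $31806$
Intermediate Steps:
$\left(-35 + 65 \cdot 14\right) - -30931 = \left(-35 + 910\right) + 30931 = 875 + 30931 = 31806$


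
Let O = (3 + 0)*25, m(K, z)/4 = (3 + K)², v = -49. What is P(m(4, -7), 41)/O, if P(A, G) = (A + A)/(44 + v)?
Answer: -392/375 ≈ -1.0453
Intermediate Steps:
m(K, z) = 4*(3 + K)²
P(A, G) = -2*A/5 (P(A, G) = (A + A)/(44 - 49) = (2*A)/(-5) = (2*A)*(-⅕) = -2*A/5)
O = 75 (O = 3*25 = 75)
P(m(4, -7), 41)/O = -8*(3 + 4)²/5/75 = -8*7²/5*(1/75) = -8*49/5*(1/75) = -⅖*196*(1/75) = -392/5*1/75 = -392/375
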